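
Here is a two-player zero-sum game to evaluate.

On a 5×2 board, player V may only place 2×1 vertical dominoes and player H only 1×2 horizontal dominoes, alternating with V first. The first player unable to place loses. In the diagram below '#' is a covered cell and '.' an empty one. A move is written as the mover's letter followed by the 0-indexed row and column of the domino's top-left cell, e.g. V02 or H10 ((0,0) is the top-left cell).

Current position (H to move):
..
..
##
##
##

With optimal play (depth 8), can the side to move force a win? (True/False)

p1 H@[../../##/##/##]: H00[##/../##/##/##]+1* H10[../##/##/##/##]+1
p2 V@[##/../##/##/##] terminal -1; root [../../##/##/##] d8

H winning at [../../##/##/##]: True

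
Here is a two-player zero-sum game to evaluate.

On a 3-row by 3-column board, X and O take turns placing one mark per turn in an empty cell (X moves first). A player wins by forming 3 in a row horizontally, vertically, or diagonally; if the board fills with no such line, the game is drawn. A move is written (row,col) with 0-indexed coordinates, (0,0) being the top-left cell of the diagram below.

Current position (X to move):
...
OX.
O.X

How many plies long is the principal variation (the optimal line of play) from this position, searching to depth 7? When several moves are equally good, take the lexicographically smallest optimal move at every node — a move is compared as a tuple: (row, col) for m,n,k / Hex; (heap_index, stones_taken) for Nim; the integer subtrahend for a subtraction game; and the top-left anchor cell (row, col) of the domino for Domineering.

PV length from [.../OX./O.X]: 1 ply

ply 1, X at .../OX./O.X | (0,0)=+1→X../OX./O.X*; (0,1)=-1→.X./OX./O.X; (0,2)=-1→..X/OX./O.X; (1,2)=-1→.../OXX/O.X; (2,1)=-1→.../OX./OXX
ply 2: X../OX./O.X is terminal -1 (O); from .../OX./O.X depth 7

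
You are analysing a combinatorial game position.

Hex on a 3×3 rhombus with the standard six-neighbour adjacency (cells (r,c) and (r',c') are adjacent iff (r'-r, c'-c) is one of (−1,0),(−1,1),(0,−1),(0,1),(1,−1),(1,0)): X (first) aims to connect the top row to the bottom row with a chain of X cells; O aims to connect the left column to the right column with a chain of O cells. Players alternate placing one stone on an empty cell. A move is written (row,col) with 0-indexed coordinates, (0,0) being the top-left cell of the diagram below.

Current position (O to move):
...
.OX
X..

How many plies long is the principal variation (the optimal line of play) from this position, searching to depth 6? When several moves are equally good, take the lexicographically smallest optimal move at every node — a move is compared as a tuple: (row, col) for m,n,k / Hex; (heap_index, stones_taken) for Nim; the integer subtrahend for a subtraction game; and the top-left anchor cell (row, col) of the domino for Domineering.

PV length from [.../.OX/X..]: 4 plies

ply 1, O at .../.OX/X.. | (0,0)=-1→O../.OX/X..*; (0,1)=-1→.O./.OX/X..; (0,2)=-1→..O/.OX/X..; (1,0)=-1→.../OOX/X..; (2,1)=-1→.../.OX/XO.; (2,2)=-1→.../.OX/X.O
ply 2, X at O../.OX/X.. | (0,1)=+1→OX./.OX/X..*; (0,2)=+1→O.X/.OX/X..; (1,0)=+1→O../XOX/X..; (2,1)=-1→O../.OX/XX.; (2,2)=-1→O../.OX/X.X
ply 3, O at OX./.OX/X.. | (0,2)=-1→OXO/.OX/X..*; (1,0)=-1→OX./OOX/X..; (2,1)=-1→OX./.OX/XO.; (2,2)=-1→OX./.OX/X.O
ply 4, X at OXO/.OX/X.. | (1,0)=+1→OXO/XOX/X..*; (2,1)=-1→OXO/.OX/XX.; (2,2)=-1→OXO/.OX/X.X
ply 5: OXO/XOX/X.. is terminal -1 (O); from .../.OX/X.. depth 6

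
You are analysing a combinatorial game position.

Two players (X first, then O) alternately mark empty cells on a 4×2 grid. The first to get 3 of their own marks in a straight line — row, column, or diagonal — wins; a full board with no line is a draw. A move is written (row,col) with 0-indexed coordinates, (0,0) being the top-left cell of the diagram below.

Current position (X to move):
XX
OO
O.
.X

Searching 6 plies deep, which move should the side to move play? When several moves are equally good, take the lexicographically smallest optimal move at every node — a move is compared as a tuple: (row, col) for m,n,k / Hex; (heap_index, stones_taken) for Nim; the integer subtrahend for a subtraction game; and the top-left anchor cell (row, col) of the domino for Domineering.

X's best at [XX/OO/O./.X]: (3,0)

ply 1, X at XX/OO/O./.X | (2,1)=-1→XX/OO/OX/.X; (3,0)=+0→XX/OO/O./XX*
ply 2, O at XX/OO/O./XX | (2,1)=+0→XX/OO/OO/XX*
ply 3: XX/OO/OO/XX is terminal +0 (X); from XX/OO/O./.X depth 6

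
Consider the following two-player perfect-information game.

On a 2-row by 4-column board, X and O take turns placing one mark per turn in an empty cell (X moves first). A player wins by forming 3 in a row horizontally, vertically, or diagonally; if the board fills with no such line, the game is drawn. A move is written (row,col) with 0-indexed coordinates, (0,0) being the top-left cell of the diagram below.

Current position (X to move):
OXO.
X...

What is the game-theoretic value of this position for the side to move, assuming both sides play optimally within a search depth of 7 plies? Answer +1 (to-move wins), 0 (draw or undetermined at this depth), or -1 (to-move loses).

ply 1, X at OXO./X... | (0,3)=+0→OXOX/X...*; (1,1)=+0→OXO./XX..; (1,2)=+0→OXO./X.X.; (1,3)=+0→OXO./X..X
ply 2, O at OXOX/X... | (1,1)=+0→OXOX/XO..*; (1,2)=+0→OXOX/X.O.; (1,3)=+0→OXOX/X..O
ply 3, X at OXOX/XO.. | (1,2)=+0→OXOX/XOX.*; (1,3)=+0→OXOX/XO.X
ply 4, O at OXOX/XOX. | (1,3)=+0→OXOX/XOXO*
ply 5: OXOX/XOXO is terminal +0 (X); from OXO./X... depth 7

value(OXO./X..., X) = 0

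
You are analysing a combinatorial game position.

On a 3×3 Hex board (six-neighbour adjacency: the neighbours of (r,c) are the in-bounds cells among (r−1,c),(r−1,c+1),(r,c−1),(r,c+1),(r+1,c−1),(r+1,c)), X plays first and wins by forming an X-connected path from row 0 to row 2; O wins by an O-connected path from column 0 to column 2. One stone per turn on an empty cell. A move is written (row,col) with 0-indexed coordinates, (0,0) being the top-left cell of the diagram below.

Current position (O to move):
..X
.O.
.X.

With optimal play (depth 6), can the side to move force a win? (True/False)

p1 O@[..X/.O./.X.]: (0,0)[O.X/.O./.X.]-1 (0,1)[.OX/.O./.X.]-1 (1,0)[..X/OO./.X.]-1 (1,2)[..X/.OO/.X.]+1* (2,0)[..X/.O./OX.]-1 (2,2)[..X/.O./.XO]-1
p2 X@[..X/.OO/.X.]: (0,0)[X.X/.OO/.X.]-1* (0,1)[.XX/.OO/.X.]-1 (1,0)[..X/XOO/.X.]-1 (2,0)[..X/.OO/XX.]-1 (2,2)[..X/.OO/.XX]-1
p3 O@[X.X/.OO/.X.]: (0,1)[XOX/.OO/.X.]+1* (1,0)[X.X/OOO/.X.]+1 (2,0)[X.X/.OO/OX.]+1 (2,2)[X.X/.OO/.XO]+1
p4 X@[XOX/.OO/.X.]: (1,0)[XOX/XOO/.X.]-1* (2,0)[XOX/.OO/XX.]-1 (2,2)[XOX/.OO/.XX]-1
p5 O@[XOX/XOO/.X.]: (2,0)[XOX/XOO/OX.]+1* (2,2)[XOX/XOO/.XO]-1
p6 X@[XOX/XOO/OX.] terminal -1; root [..X/.O./.X.] d6

O winning at [..X/.O./.X.]: True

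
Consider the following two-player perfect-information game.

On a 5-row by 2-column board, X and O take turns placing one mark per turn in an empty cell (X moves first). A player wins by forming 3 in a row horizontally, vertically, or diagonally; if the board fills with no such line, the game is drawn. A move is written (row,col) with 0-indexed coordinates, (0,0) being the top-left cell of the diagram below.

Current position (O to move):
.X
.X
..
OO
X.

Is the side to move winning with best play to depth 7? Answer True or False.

O winning at [.X/.X/../OO/X.]: False

p1 O@[.X/.X/../OO/X.]: (0,0)[OX/.X/../OO/X.]-1 (1,0)[.X/OX/../OO/X.]-1 (2,0)[.X/.X/O./OO/X.]-1 (2,1)[.X/.X/.O/OO/X.]+0* (4,1)[.X/.X/../OO/XO]-1
p2 X@[.X/.X/.O/OO/X.]: (0,0)[XX/.X/.O/OO/X.]-1 (1,0)[.X/XX/.O/OO/X.]-1 (2,0)[.X/.X/XO/OO/X.]-1 (4,1)[.X/.X/.O/OO/XX]+0*
p3 O@[.X/.X/.O/OO/XX]: (0,0)[OX/.X/.O/OO/XX]+0* (1,0)[.X/OX/.O/OO/XX]+0 (2,0)[.X/.X/OO/OO/XX]+0
p4 X@[OX/.X/.O/OO/XX]: (1,0)[OX/XX/.O/OO/XX]+0* (2,0)[OX/.X/XO/OO/XX]+0
p5 O@[OX/XX/.O/OO/XX]: (2,0)[OX/XX/OO/OO/XX]+0*
p6 X@[OX/XX/OO/OO/XX] terminal +0; root [.X/.X/../OO/X.] d7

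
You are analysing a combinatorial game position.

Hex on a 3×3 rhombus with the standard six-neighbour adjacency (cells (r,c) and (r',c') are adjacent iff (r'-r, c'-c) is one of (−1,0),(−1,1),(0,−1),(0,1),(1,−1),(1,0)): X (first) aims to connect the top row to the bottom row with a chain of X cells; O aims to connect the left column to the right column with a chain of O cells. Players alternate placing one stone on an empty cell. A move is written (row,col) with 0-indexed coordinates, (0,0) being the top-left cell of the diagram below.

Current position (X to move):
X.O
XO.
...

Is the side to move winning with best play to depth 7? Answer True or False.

p1 X@[X.O/XO./...]: (0,1)[XXO/XO./...]-1 (1,2)[X.O/XOX/...]-1 (2,0)[X.O/XO./X..]+1* (2,1)[X.O/XO./.X.]-1 (2,2)[X.O/XO./..X]-1
p2 O@[X.O/XO./X..] terminal -1; root [X.O/XO./...] d7

X winning at [X.O/XO./...]: True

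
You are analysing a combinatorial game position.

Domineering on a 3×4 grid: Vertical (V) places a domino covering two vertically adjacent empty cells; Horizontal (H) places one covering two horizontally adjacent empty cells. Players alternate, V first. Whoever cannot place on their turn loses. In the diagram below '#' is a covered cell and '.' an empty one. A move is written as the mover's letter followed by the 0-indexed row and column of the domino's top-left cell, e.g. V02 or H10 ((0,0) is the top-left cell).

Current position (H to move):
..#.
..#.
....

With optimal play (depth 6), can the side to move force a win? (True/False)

p1 H@[..#./..#./....]: H00[###./..#./....]-1 H10[..#./###./....]+1* H20[..#./..#./##..]-1 H21[..#./..#./.##.]-1 H22[..#./..#./..##]-1
p2 V@[..#./###./....]: V03[..##/####/....]-1* V13[..#./####/...#]-1
p3 H@[..##/####/....]: H00[####/####/....]+1* H20[..##/####/##..]+1 H21[..##/####/.##.]+1 H22[..##/####/..##]+1
p4 V@[####/####/....] terminal -1; root [..#./..#./....] d6

H winning at [..#./..#./....]: True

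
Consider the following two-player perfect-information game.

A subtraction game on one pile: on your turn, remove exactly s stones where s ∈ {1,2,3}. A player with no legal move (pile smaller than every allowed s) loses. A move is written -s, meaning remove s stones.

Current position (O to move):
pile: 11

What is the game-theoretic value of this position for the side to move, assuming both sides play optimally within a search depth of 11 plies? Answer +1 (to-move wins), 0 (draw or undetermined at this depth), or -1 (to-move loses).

p1 O@[11]: -1[10]-1 -2[9]-1 -3[8]+1*
p2 X@[8]: -1[7]-1* -2[6]-1 -3[5]-1
p3 O@[7]: -1[6]-1 -2[5]-1 -3[4]+1*
p4 X@[4]: -1[3]-1* -2[2]-1 -3[1]-1
p5 O@[3]: -1[2]-1 -2[1]-1 -3[0]+1*
p6 X@[0] terminal -1; root [11] d11

value(11, O) = +1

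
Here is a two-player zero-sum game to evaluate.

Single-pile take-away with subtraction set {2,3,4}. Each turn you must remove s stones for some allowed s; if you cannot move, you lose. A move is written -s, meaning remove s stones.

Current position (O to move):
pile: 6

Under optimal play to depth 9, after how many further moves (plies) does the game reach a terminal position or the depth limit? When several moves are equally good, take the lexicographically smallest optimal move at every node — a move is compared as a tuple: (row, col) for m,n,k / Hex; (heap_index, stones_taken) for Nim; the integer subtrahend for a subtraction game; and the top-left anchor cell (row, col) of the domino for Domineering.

[6] O move#1: -2:-1/4*, -3:-1/3, -4:-1/2
[4] X move#2: -2:-1/2, -3:+1/1*, -4:+1/0
[1] end (terminal -1, O#3); searched 6 to 9

PV length from [6]: 2 plies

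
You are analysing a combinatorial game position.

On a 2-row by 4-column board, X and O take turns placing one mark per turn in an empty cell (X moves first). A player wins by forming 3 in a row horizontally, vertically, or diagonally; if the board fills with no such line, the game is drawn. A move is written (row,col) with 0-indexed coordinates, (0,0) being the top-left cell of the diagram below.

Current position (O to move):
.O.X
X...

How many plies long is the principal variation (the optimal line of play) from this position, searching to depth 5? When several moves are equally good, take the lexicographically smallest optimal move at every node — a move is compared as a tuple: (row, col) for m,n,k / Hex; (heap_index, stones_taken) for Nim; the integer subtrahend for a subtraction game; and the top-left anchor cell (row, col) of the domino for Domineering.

PV length from [.O.X/X...]: 5 plies

ply 1, O at .O.X/X... | (0,0)=+0→OO.X/X...*; (0,2)=+0→.OOX/X...; (1,1)=+0→.O.X/XO..; (1,2)=+0→.O.X/X.O.; (1,3)=+0→.O.X/X..O
ply 2, X at OO.X/X... | (0,2)=+0→OOXX/X...*; (1,1)=-1→OO.X/XX..; (1,2)=-1→OO.X/X.X.; (1,3)=-1→OO.X/X..X
ply 3, O at OOXX/X... | (1,1)=+0→OOXX/XO..*; (1,2)=+0→OOXX/X.O.; (1,3)=+0→OOXX/X..O
ply 4, X at OOXX/XO.. | (1,2)=+0→OOXX/XOX.*; (1,3)=+0→OOXX/XO.X
ply 5, O at OOXX/XOX. | (1,3)=+0→OOXX/XOXO*
ply 6: OOXX/XOXO is terminal +0 (X); from .O.X/X... depth 5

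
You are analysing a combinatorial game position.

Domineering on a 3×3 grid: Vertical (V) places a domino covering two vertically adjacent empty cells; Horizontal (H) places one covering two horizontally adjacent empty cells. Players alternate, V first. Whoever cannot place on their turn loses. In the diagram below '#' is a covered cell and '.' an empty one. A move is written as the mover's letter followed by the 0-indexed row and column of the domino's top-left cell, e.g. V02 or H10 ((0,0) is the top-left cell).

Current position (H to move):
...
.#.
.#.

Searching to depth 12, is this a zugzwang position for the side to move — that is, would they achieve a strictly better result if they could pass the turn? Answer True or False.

zugzwang(.../.#./.#., H) = False

[.../.#./.#.] H move#1: H00:-1/##./.#./.#.*, H01:-1/.##/.#./.#.
[##./.#./.#.] V move#2: V02:+1/###/.##/.#.*, V10:+1/##./##./##., V12:+1/##./.##/.##
[###/.##/.#.] end (terminal -1, H#3); searched .../.#./.#. to 12
suppose H passes — search the same position with V to move:
pass> [.../.#./.#.] V move#1: V00:+1/#../##./.#.*, V02:+1/..#/.##/.#., V10:+1/.../##./##., V12:+1/.../.##/.##
pass> [#../##./.#.] H move#2: H01:-1/###/##./.#.*
pass> [###/##./.#.] V move#3: V12:+1/###/###/.##*
pass> [###/###/.##] end (terminal -1, H#4); searched .../.#./.#. to 12
for H: play -1, pass -1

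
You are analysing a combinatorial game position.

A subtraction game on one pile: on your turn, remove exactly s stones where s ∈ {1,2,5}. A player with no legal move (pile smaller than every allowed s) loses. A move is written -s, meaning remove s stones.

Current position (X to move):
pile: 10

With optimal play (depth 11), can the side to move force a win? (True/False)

X winning at [10]: True

[10] X move#1: -1:+1/9*, -2:-1/8, -5:-1/5
[9] O move#2: -1:-1/8*, -2:-1/7, -5:-1/4
[8] X move#3: -1:-1/7, -2:+1/6*, -5:+1/3
[6] O move#4: -1:-1/5*, -2:-1/4, -5:-1/1
[5] X move#5: -1:-1/4, -2:+1/3*, -5:+1/0
[3] O move#6: -1:-1/2*, -2:-1/1
[2] X move#7: -1:-1/1, -2:+1/0*
[0] end (terminal -1, O#8); searched 10 to 11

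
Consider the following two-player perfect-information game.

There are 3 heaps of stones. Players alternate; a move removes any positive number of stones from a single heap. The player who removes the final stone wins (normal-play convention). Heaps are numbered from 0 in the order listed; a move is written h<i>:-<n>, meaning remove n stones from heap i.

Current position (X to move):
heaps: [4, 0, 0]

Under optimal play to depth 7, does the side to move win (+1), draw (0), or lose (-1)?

value((4,0,0), X) = +1

ply 1, X at (4,0,0) | h0:-1=-1→(3,0,0); h0:-2=-1→(2,0,0); h0:-3=-1→(1,0,0); h0:-4=+1→(0,0,0)*
ply 2: (0,0,0) is terminal -1 (O); from (4,0,0) depth 7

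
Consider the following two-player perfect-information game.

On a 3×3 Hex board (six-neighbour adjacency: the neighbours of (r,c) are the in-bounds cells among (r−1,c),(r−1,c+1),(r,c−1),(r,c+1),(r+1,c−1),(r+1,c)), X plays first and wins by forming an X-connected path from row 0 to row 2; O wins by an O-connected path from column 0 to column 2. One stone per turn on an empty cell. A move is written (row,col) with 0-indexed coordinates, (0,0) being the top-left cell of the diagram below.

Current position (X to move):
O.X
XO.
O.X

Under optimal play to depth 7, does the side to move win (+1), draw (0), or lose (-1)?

value(O.X/XO./O.X, X) = +1

ply 1, X at O.X/XO./O.X | (0,1)=-1→OXX/XO./O.X; (1,2)=+1→O.X/XOX/O.X*; (2,1)=-1→O.X/XO./OXX
ply 2: O.X/XOX/O.X is terminal -1 (O); from O.X/XO./O.X depth 7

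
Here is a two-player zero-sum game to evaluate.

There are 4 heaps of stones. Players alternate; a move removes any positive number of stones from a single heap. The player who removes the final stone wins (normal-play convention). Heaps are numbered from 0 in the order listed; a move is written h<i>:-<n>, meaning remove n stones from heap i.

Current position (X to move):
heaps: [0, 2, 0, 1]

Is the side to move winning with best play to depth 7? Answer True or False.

X winning at [(0,2,0,1)]: True

p1 X@[(0,2,0,1)]: h1:-1[(0,1,0,1)]+1* h1:-2[(0,0,0,1)]-1 h3:-1[(0,2,0,0)]-1
p2 O@[(0,1,0,1)]: h1:-1[(0,0,0,1)]-1* h3:-1[(0,1,0,0)]-1
p3 X@[(0,0,0,1)]: h3:-1[(0,0,0,0)]+1*
p4 O@[(0,0,0,0)] terminal -1; root [(0,2,0,1)] d7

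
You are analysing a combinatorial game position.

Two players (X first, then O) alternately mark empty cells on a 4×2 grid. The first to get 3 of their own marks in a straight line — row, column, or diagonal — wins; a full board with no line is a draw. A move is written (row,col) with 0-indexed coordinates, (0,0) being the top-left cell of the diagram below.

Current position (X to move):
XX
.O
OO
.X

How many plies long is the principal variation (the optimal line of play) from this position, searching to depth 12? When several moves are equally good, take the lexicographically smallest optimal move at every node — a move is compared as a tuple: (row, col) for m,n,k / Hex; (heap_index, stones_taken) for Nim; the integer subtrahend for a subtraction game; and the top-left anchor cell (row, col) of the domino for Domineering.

ply 1, X at XX/.O/OO/.X | (1,0)=+0→XX/XO/OO/.X*; (3,0)=+0→XX/.O/OO/XX
ply 2, O at XX/XO/OO/.X | (3,0)=+0→XX/XO/OO/OX*
ply 3: XX/XO/OO/OX is terminal +0 (X); from XX/.O/OO/.X depth 12

PV length from [XX/.O/OO/.X]: 2 plies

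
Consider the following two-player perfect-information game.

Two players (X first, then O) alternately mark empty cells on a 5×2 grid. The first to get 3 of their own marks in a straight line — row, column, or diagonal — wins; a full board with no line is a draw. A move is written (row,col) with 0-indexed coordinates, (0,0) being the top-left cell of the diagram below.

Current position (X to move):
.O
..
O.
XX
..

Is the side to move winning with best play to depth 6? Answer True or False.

ply 1, X at .O/../O./XX/.. | (0,0)=+0→XO/../O./XX/..; (1,0)=+0→.O/X./O./XX/..; (1,1)=+0→.O/.X/O./XX/..; (2,1)=+1→.O/../OX/XX/..*; (4,0)=+0→.O/../O./XX/X.; (4,1)=+0→.O/../O./XX/.X
ply 2, O at .O/../OX/XX/.. | (0,0)=-1→OO/../OX/XX/..*; (1,0)=-1→.O/O./OX/XX/..; (1,1)=-1→.O/.O/OX/XX/..; (4,0)=-1→.O/../OX/XX/O.; (4,1)=-1→.O/../OX/XX/.O
ply 3, X at OO/../OX/XX/.. | (1,0)=+1→OO/X./OX/XX/..*; (1,1)=+1→OO/.X/OX/XX/..; (4,0)=-1→OO/../OX/XX/X.; (4,1)=+1→OO/../OX/XX/.X
ply 4, O at OO/X./OX/XX/.. | (1,1)=-1→OO/XO/OX/XX/..*; (4,0)=-1→OO/X./OX/XX/O.; (4,1)=-1→OO/X./OX/XX/.O
ply 5, X at OO/XO/OX/XX/.. | (4,0)=+0→OO/XO/OX/XX/X.; (4,1)=+1→OO/XO/OX/XX/.X*
ply 6: OO/XO/OX/XX/.X is terminal -1 (O); from .O/../O./XX/.. depth 6

X winning at [.O/../O./XX/..]: True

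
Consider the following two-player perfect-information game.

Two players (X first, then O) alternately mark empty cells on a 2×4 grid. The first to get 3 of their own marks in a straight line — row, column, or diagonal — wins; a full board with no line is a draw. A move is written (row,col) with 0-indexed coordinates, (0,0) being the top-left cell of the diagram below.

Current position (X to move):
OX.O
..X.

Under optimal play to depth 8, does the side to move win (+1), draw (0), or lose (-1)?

value(OX.O/..X., X) = +1

[OX.O/..X.] X move#1: (0,2):+0/OXXO/..X., (1,0):+0/OX.O/X.X., (1,1):+1/OX.O/.XX.*, (1,3):+0/OX.O/..XX
[OX.O/.XX.] O move#2: (0,2):-1/OXOO/.XX.*, (1,0):-1/OX.O/OXX., (1,3):-1/OX.O/.XXO
[OXOO/.XX.] X move#3: (1,0):+1/OXOO/XXX.*, (1,3):+1/OXOO/.XXX
[OXOO/XXX.] end (terminal -1, O#4); searched OX.O/..X. to 8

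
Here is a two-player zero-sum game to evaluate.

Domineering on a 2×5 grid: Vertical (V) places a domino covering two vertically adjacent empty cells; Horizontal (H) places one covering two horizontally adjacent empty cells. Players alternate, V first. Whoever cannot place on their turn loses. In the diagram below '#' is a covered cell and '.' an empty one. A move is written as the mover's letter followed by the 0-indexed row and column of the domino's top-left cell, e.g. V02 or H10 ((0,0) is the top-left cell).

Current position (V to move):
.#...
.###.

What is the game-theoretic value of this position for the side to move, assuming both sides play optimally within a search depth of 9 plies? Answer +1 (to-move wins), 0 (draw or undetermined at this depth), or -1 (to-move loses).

value(.#.../.###., V) = +1

[.#.../.###.] V move#1: V00:-1/##.../####., V04:+1/.#..#/.####*
[.#..#/.####] H move#2: H02:-1/.####/.####*
[.####/.####] V move#3: V00:+1/#####/#####*
[#####/#####] end (terminal -1, H#4); searched .#.../.###. to 9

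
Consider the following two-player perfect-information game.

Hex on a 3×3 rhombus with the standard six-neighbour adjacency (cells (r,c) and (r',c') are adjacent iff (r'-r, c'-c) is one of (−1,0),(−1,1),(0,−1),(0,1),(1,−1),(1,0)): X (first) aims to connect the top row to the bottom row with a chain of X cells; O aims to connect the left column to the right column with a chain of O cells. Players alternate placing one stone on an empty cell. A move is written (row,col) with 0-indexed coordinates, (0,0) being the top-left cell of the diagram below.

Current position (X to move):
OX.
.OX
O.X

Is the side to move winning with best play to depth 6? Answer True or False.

ply 1, X at OX./.OX/O.X | (0,2)=+1→OXX/.OX/O.X*; (1,0)=-1→OX./XOX/O.X; (2,1)=-1→OX./.OX/OXX
ply 2: OXX/.OX/O.X is terminal -1 (O); from OX./.OX/O.X depth 6

X winning at [OX./.OX/O.X]: True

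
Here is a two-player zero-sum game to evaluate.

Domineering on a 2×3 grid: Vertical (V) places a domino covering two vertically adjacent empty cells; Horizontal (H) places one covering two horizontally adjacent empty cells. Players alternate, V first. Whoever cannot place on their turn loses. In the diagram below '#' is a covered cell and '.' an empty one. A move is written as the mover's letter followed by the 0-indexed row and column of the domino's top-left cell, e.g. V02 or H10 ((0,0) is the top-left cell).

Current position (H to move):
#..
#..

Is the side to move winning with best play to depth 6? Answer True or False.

H winning at [#../#..]: True

[#../#..] H move#1: H01:+1/###/#..*, H11:+1/#../###
[###/#..] end (terminal -1, V#2); searched #../#.. to 6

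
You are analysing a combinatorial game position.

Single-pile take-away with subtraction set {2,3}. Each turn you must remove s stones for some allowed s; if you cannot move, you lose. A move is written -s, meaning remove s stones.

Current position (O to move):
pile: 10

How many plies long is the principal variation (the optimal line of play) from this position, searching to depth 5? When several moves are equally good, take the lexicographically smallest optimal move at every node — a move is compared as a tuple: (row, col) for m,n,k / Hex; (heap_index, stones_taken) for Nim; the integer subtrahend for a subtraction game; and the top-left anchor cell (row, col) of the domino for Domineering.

p1 O@[10]: -2[8]-1* -3[7]-1
p2 X@[8]: -2[6]+1* -3[5]+1
p3 O@[6]: -2[4]-1* -3[3]-1
p4 X@[4]: -2[2]-1 -3[1]+1*
p5 O@[1] terminal -1; root [10] d5

PV length from [10]: 4 plies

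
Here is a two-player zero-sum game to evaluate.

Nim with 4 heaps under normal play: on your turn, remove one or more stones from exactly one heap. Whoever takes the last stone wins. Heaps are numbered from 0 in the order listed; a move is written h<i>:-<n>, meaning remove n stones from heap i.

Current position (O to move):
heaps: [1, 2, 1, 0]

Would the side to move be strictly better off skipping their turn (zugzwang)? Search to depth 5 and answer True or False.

[(1,2,1,0)] O move#1: h0:-1:-1/(0,2,1,0), h1:-1:-1/(1,1,1,0), h1:-2:+1/(1,0,1,0)*, h2:-1:-1/(1,2,0,0)
[(1,0,1,0)] X move#2: h0:-1:-1/(0,0,1,0)*, h2:-1:-1/(1,0,0,0)
[(0,0,1,0)] O move#3: h2:-1:+1/(0,0,0,0)*
[(0,0,0,0)] end (terminal -1, X#4); searched (1,2,1,0) to 5
pass branch (X moves first from the same position):
  | [(1,2,1,0)] X move#1: h0:-1:-1/(0,2,1,0), h1:-1:-1/(1,1,1,0), h1:-2:+1/(1,0,1,0)*, h2:-1:-1/(1,2,0,0)
  | [(1,0,1,0)] O move#2: h0:-1:-1/(0,0,1,0)*, h2:-1:-1/(1,0,0,0)
  | [(0,0,1,0)] X move#3: h2:-1:+1/(0,0,0,0)*
  | [(0,0,0,0)] end (terminal -1, O#4); searched (1,2,1,0) to 5
O moving scores +1; O passing scores -1

zugzwang((1,2,1,0), O) = False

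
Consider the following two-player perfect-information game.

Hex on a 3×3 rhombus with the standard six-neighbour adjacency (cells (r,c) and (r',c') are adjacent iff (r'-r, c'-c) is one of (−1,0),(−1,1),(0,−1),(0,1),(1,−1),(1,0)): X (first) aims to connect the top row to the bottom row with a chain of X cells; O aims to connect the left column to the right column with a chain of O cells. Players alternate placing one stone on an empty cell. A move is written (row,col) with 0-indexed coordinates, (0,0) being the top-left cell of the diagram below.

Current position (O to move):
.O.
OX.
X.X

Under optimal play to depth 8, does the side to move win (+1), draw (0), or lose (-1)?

value(.O./OX./X.X, O) = +1

[.O./OX./X.X] O move#1: (0,0):-1/OO./OX./X.X, (0,2):+1/.OO/OX./X.X*, (1,2):-1/.O./OXO/X.X, (2,1):-1/.O./OX./XOX
[.OO/OX./X.X] end (terminal -1, X#2); searched .O./OX./X.X to 8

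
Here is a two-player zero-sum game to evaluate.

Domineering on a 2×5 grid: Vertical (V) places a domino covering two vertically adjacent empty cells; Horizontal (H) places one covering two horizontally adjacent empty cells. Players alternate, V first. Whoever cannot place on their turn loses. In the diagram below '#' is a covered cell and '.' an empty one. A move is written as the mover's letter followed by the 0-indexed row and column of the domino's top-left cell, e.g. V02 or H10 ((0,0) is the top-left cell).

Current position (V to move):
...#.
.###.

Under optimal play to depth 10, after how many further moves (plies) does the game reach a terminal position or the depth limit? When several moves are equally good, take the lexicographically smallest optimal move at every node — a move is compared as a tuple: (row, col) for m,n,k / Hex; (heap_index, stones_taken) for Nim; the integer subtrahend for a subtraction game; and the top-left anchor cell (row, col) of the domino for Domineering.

[...#./.###.] V move#1: V00:+1/#..#./####.*, V04:-1/...##/.####
[#..#./####.] H move#2: H01:-1/####./####.*
[####./####.] V move#3: V04:+1/#####/#####*
[#####/#####] end (terminal -1, H#4); searched ...#./.###. to 10

PV length from [...#./.###.]: 3 plies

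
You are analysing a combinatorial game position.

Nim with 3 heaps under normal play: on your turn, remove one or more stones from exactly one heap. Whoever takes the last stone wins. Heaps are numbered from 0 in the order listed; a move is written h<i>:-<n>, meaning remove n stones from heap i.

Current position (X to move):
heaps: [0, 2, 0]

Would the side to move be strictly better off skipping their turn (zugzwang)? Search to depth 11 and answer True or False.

p1 X@[(0,2,0)]: h1:-1[(0,1,0)]-1 h1:-2[(0,0,0)]+1*
p2 O@[(0,0,0)] terminal -1; root [(0,2,0)] d11
suppose X passes — search the same position with O to move:
pass> p1 O@[(0,2,0)]: h1:-1[(0,1,0)]-1 h1:-2[(0,0,0)]+1*
pass> p2 X@[(0,0,0)] terminal -1; root [(0,2,0)] d11
for X: play +1, pass -1

zugzwang((0,2,0), X) = False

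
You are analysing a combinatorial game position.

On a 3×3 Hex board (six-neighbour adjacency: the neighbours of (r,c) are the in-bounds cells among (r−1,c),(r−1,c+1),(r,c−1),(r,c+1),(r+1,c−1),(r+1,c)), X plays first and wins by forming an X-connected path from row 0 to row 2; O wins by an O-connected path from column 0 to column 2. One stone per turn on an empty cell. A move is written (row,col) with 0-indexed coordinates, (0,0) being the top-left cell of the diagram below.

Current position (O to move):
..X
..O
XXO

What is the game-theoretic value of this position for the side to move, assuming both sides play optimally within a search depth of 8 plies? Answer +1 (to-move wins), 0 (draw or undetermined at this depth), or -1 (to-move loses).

value(..X/..O/XXO, O) = -1

[..X/..O/XXO] O move#1: (0,0):-1/O.X/..O/XXO*, (0,1):-1/.OX/..O/XXO, (1,0):-1/..X/O.O/XXO, (1,1):-1/..X/.OO/XXO
[O.X/..O/XXO] X move#2: (0,1):+1/OXX/..O/XXO*, (1,0):+1/O.X/X.O/XXO, (1,1):+1/O.X/.XO/XXO
[OXX/..O/XXO] O move#3: (1,0):-1/OXX/O.O/XXO*, (1,1):-1/OXX/.OO/XXO
[OXX/O.O/XXO] X move#4: (1,1):+1/OXX/OXO/XXO*
[OXX/OXO/XXO] end (terminal -1, O#5); searched ..X/..O/XXO to 8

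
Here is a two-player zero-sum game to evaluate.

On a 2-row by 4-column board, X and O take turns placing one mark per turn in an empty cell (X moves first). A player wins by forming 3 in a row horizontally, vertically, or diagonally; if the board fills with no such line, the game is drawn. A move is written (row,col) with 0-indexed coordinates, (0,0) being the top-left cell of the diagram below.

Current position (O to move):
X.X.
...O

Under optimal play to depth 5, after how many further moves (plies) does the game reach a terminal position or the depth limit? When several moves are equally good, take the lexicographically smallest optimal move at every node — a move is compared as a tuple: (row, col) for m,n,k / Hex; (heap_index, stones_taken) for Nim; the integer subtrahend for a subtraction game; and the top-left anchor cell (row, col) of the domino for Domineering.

PV length from [X.X./...O]: 5 plies

p1 O@[X.X./...O]: (0,1)[XOX./...O]+0* (0,3)[X.XO/...O]-1 (1,0)[X.X./O..O]-1 (1,1)[X.X./.O.O]-1 (1,2)[X.X./..OO]-1
p2 X@[XOX./...O]: (0,3)[XOXX/...O]+0* (1,0)[XOX./X..O]+0 (1,1)[XOX./.X.O]+0 (1,2)[XOX./..XO]+0
p3 O@[XOXX/...O]: (1,0)[XOXX/O..O]+0* (1,1)[XOXX/.O.O]+0 (1,2)[XOXX/..OO]+0
p4 X@[XOXX/O..O]: (1,1)[XOXX/OX.O]+0* (1,2)[XOXX/O.XO]+0
p5 O@[XOXX/OX.O]: (1,2)[XOXX/OXOO]+0*
p6 X@[XOXX/OXOO] terminal +0; root [X.X./...O] d5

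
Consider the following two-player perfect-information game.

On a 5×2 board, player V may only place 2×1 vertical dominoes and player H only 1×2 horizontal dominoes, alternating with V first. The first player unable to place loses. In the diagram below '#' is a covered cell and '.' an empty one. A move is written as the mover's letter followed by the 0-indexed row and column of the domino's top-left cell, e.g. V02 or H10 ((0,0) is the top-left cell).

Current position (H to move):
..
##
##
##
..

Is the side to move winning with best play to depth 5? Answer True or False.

[../##/##/##/..] H move#1: H00:+1/##/##/##/##/..*, H40:+1/../##/##/##/##
[##/##/##/##/..] end (terminal -1, V#2); searched ../##/##/##/.. to 5

H winning at [../##/##/##/..]: True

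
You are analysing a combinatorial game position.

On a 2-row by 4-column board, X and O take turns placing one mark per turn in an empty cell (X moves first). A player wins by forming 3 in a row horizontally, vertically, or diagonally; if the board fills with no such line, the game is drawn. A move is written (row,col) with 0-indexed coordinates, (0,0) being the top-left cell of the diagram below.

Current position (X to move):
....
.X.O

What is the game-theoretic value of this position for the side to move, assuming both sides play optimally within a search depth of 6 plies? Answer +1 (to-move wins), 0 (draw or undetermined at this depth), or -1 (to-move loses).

p1 X@[..../.X.O]: (0,0)[X.../.X.O]+0* (0,1)[.X../.X.O]+0 (0,2)[..X./.X.O]+0 (0,3)[...X/.X.O]+0 (1,0)[..../XX.O]+0 (1,2)[..../.XXO]+0
p2 O@[X.../.X.O]: (0,1)[XO../.X.O]+0* (0,2)[X.O./.X.O]+0 (0,3)[X..O/.X.O]+0 (1,0)[X.../OX.O]+0 (1,2)[X.../.XOO]+0
p3 X@[XO../.X.O]: (0,2)[XOX./.X.O]+0* (0,3)[XO.X/.X.O]+0 (1,0)[XO../XX.O]+0 (1,2)[XO../.XXO]+0
p4 O@[XOX./.X.O]: (0,3)[XOXO/.X.O]+0* (1,0)[XOX./OX.O]+0 (1,2)[XOX./.XOO]+0
p5 X@[XOXO/.X.O]: (1,0)[XOXO/XX.O]+0* (1,2)[XOXO/.XXO]+0
p6 O@[XOXO/XX.O]: (1,2)[XOXO/XXOO]+0*
p7 X@[XOXO/XXOO] terminal +0; root [..../.X.O] d6

value(..../.X.O, X) = 0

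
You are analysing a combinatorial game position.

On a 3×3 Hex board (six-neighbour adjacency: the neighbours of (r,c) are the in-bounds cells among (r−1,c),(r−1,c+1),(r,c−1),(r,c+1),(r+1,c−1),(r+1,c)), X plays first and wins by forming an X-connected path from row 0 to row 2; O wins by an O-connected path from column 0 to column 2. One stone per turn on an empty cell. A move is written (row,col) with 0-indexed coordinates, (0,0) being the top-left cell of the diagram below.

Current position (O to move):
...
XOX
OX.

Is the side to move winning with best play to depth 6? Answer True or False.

ply 1, O at .../XOX/OX. | (0,0)=-1→O../XOX/OX.; (0,1)=-1→.O./XOX/OX.; (0,2)=+1→..O/XOX/OX.*; (2,2)=-1→.../XOX/OXO
ply 2: ..O/XOX/OX. is terminal -1 (X); from .../XOX/OX. depth 6

O winning at [.../XOX/OX.]: True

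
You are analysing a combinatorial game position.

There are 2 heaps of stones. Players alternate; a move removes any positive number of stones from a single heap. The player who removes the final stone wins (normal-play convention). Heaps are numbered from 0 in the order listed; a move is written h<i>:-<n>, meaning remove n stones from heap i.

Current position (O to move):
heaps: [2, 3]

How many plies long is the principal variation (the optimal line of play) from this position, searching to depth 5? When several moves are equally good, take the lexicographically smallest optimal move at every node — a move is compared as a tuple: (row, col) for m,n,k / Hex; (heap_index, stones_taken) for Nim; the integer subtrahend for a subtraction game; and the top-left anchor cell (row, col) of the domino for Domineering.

[(2,3)] O move#1: h0:-1:-1/(1,3), h0:-2:-1/(0,3), h1:-1:+1/(2,2)*, h1:-2:-1/(2,1), h1:-3:-1/(2,0)
[(2,2)] X move#2: h0:-1:-1/(1,2)*, h0:-2:-1/(0,2), h1:-1:-1/(2,1), h1:-2:-1/(2,0)
[(1,2)] O move#3: h0:-1:-1/(0,2), h1:-1:+1/(1,1)*, h1:-2:-1/(1,0)
[(1,1)] X move#4: h0:-1:-1/(0,1)*, h1:-1:-1/(1,0)
[(0,1)] O move#5: h1:-1:+1/(0,0)*
[(0,0)] end (terminal -1, X#6); searched (2,3) to 5

PV length from [(2,3)]: 5 plies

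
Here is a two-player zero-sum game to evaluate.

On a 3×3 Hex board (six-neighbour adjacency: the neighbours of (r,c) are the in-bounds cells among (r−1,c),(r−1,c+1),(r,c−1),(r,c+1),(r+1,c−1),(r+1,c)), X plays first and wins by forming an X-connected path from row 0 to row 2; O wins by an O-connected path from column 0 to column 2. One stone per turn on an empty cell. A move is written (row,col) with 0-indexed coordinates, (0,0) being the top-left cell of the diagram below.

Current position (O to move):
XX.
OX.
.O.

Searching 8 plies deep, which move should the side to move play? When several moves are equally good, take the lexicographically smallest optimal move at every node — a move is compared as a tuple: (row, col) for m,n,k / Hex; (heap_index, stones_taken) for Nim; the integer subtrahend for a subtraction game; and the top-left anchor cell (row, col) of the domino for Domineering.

p1 O@[XX./OX./.O.]: (0,2)[XXO/OX./.O.]-1 (1,2)[XX./OXO/.O.]-1 (2,0)[XX./OX./OO.]+1* (2,2)[XX./OX./.OO]-1
p2 X@[XX./OX./OO.]: (0,2)[XXX/OX./OO.]-1* (1,2)[XX./OXX/OO.]-1 (2,2)[XX./OX./OOX]-1
p3 O@[XXX/OX./OO.]: (1,2)[XXX/OXO/OO.]+1* (2,2)[XXX/OX./OOO]+1
p4 X@[XXX/OXO/OO.] terminal -1; root [XX./OX./.O.] d8

O's best at [XX./OX./.O.]: (2,0)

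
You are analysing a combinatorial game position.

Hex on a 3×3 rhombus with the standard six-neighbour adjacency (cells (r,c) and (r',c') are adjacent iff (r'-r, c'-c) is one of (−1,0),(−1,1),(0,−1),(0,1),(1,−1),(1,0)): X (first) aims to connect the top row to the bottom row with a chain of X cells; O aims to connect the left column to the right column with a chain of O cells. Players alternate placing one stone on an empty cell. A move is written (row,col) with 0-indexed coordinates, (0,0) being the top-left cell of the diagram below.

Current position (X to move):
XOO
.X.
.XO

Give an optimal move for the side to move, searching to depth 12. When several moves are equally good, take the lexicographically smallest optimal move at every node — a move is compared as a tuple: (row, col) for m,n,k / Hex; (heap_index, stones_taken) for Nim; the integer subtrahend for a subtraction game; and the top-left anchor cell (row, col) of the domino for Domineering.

X's best at [XOO/.X./.XO]: (1,0)

ply 1, X at XOO/.X./.XO | (1,0)=+1→XOO/XX./.XO*; (1,2)=-1→XOO/.XX/.XO; (2,0)=-1→XOO/.X./XXO
ply 2: XOO/XX./.XO is terminal -1 (O); from XOO/.X./.XO depth 12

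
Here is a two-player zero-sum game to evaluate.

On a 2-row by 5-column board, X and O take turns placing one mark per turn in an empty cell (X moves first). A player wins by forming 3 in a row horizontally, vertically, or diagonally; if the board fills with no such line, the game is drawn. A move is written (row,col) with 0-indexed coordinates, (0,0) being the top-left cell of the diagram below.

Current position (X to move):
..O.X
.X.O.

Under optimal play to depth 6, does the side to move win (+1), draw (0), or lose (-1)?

value(..O.X/.X.O., X) = 0

p1 X@[..O.X/.X.O.]: (0,0)[X.O.X/.X.O.]+0* (0,1)[.XO.X/.X.O.]+0 (0,3)[..OXX/.X.O.]+0 (1,0)[..O.X/XX.O.]-1 (1,2)[..O.X/.XXO.]+0 (1,4)[..O.X/.X.OX]-1
p2 O@[X.O.X/.X.O.]: (0,1)[XOO.X/.X.O.]+0* (0,3)[X.OOX/.X.O.]+0 (1,0)[X.O.X/OX.O.]+0 (1,2)[X.O.X/.XOO.]+0 (1,4)[X.O.X/.X.OO]+0
p3 X@[XOO.X/.X.O.]: (0,3)[XOOXX/.X.O.]+0* (1,0)[XOO.X/XX.O.]-1 (1,2)[XOO.X/.XXO.]-1 (1,4)[XOO.X/.X.OX]-1
p4 O@[XOOXX/.X.O.]: (1,0)[XOOXX/OX.O.]+0* (1,2)[XOOXX/.XOO.]+0 (1,4)[XOOXX/.X.OO]+0
p5 X@[XOOXX/OX.O.]: (1,2)[XOOXX/OXXO.]+0* (1,4)[XOOXX/OX.OX]+0
p6 O@[XOOXX/OXXO.]: (1,4)[XOOXX/OXXOO]+0*
p7 X@[XOOXX/OXXOO] terminal +0; root [..O.X/.X.O.] d6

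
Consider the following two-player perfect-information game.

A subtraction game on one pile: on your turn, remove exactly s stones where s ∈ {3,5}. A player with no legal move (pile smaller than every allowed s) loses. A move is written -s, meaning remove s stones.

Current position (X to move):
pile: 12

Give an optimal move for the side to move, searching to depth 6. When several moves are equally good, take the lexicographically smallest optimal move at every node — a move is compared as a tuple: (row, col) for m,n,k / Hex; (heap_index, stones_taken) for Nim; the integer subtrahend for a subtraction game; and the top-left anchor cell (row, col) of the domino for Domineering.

p1 X@[12]: -3[9]+1* -5[7]-1
p2 O@[9]: -3[6]-1* -5[4]-1
p3 X@[6]: -3[3]-1 -5[1]+1*
p4 O@[1] terminal -1; root [12] d6

X's best at [12]: -3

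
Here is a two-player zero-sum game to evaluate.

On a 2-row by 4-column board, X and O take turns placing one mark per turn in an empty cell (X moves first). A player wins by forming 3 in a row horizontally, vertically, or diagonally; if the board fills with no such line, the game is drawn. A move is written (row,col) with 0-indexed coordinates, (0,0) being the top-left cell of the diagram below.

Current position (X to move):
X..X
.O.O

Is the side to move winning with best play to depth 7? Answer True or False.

ply 1, X at X..X/.O.O | (0,1)=-1→XX.X/.O.O; (0,2)=-1→X.XX/.O.O; (1,0)=-1→X..X/XO.O; (1,2)=+0→X..X/.OXO*
ply 2, O at X..X/.OXO | (0,1)=+0→XO.X/.OXO*; (0,2)=+0→X.OX/.OXO; (1,0)=+0→X..X/OOXO
ply 3, X at XO.X/.OXO | (0,2)=+0→XOXX/.OXO*; (1,0)=+0→XO.X/XOXO
ply 4, O at XOXX/.OXO | (1,0)=+0→XOXX/OOXO*
ply 5: XOXX/OOXO is terminal +0 (X); from X..X/.O.O depth 7

X winning at [X..X/.O.O]: False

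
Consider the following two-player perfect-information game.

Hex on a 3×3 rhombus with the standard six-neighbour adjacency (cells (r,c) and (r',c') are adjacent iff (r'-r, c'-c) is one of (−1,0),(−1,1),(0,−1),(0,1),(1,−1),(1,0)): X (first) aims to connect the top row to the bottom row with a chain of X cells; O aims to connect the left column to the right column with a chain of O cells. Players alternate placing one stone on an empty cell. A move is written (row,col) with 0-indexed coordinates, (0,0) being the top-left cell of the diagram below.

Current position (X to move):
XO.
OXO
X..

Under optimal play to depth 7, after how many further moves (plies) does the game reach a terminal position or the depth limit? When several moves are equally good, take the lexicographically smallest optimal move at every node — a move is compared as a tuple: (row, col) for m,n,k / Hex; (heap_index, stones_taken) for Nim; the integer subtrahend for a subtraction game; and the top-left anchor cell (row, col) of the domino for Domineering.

PV length from [XO./OXO/X..]: 1 ply

[XO./OXO/X..] X move#1: (0,2):+1/XOX/OXO/X..*, (2,1):-1/XO./OXO/XX., (2,2):-1/XO./OXO/X.X
[XOX/OXO/X..] end (terminal -1, O#2); searched XO./OXO/X.. to 7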